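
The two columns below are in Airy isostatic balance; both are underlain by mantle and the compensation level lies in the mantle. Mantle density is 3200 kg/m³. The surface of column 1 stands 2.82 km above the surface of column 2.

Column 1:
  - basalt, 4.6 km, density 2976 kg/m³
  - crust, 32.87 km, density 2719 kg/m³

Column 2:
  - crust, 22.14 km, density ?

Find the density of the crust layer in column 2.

2850 kg/m³

Take the compensation level at the base of the deeper column (depth z_c below the surface of column 1) and equate Σ ρ_i t_i down to z_c; mantle fills any gap and the z_c terms cancel.
Column 1: 4.6×2976 + 32.87×2719 + (z_c − 37.47)×3200
Column 2: 2.82×0 + 22.14×ρ + (z_c − 2.82 − 22.14)×3200
The z_c×3200 term appears on both sides and cancels. Collect the known terms of each column as K = Σ(ρt)_known − 3200 × (depth of known layers): K_1 = 103063.13 − 3200×37.47 = −16840.87; K_2 = 0 − 3200×(2.82 + 22.14) = −79872.
Balance: K_1 = K_2 + 22.14×ρ, so ρ = (K_1 − K_2)/22.14 = 63031.1/22.14 = 2850 kg/m³.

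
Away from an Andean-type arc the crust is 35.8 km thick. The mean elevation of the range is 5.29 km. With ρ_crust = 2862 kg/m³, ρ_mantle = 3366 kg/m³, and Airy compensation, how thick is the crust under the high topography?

Root depth r = h ρ_c / (ρ_m − ρ_c) = 5.29 km × 2862 / 504 = 30.04 km.
Total thickness = T + h + r = 35.8 km + 5.29 km + 30.04 km = 71.1 km.

71.1 km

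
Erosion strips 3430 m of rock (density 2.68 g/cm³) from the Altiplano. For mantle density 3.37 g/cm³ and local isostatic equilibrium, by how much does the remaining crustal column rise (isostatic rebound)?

Unloading: uplift u = e ρ_c/ρ_m = 3430 m × 2.68/3.37 = 2730 m.

2730 m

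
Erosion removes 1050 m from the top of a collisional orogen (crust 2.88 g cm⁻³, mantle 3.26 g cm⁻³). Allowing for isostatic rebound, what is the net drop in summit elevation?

122 m

Rebound u = e ρ_c/ρ_m = 1050 m × 2.88/3.26 = 927.6 m.
Net surface drop = e − u = 1050 m − 927.6 m = e (ρ_m − ρ_c)/ρ_m = 122 m.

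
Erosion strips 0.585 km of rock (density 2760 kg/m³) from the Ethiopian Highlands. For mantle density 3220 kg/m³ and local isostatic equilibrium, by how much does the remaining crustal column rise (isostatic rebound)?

Unloading: uplift u = e ρ_c/ρ_m = 0.585 km × 2760/3220 = 0.501 km.

0.501 km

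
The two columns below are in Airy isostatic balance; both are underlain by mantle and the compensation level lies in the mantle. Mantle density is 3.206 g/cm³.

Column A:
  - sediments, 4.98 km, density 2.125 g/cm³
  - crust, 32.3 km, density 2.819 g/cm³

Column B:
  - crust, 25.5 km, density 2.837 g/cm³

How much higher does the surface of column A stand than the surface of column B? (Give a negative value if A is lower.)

2.64 km

For any compensation level in the mantle, the mantle terms cancel and isostasy reduces to e = (Σt_A − Σt_B) − (Σ(ρt)_A − Σ(ρt)_B) / ρ_m.
Σt_A = 37.28 km; Σt_B = 25.5 km; Σ(ρt)_A = 101.6362; Σ(ρt)_B = 72.3435 (in km·g/cm³).
e = (37.28 − 25.5) − (101.6362 − 72.3435) / 3.206 = 2.64 km.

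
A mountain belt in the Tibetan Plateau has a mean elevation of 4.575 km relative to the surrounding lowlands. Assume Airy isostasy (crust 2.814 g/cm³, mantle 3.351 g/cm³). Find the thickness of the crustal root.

24 km

Balancing pressure at the compensation depth: the weight of the topography is balanced by the buoyancy of the root, ρ_c h = (ρ_m − ρ_c) r.
r = h · ρ_c / (ρ_m − ρ_c) = 4.575 km × 2.814 / (3.351 − 2.814) = 24 km.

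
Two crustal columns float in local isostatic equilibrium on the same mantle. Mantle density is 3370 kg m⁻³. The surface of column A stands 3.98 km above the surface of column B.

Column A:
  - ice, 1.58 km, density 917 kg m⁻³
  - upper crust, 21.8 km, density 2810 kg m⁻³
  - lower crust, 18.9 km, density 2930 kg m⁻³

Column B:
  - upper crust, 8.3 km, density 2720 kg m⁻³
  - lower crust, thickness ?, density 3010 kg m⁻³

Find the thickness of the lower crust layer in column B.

Take the compensation level at the base of the deeper column (depth z_c below the surface of column A) and equate Σ ρ_i t_i down to z_c; mantle fills any gap and the z_c terms cancel.
Column A: 1.58×917 + 21.8×2810 + 18.9×2930 + (z_c − 42.28)×3370
Column B: 3.98×0 + 8.3×2720 + x×3010 + (z_c − 3.98 − 8.3 − x)×3370
The z_c×3370 term appears on both sides and cancels. Collect the known terms of each column as K = Σ(ρt)_known − 3370 × (depth of known layers): K_A = 118083.86 − 3370×42.28 = −24399.74; K_B = 22576 − 3370×(3.98 + 8.3) = −18807.6.
Balance: K_A = K_B − x×(3370 − 3010), so x = (K_B − K_A)/(3370 − 3010) = 5592.14/360 = 15.5 km.

15.5 km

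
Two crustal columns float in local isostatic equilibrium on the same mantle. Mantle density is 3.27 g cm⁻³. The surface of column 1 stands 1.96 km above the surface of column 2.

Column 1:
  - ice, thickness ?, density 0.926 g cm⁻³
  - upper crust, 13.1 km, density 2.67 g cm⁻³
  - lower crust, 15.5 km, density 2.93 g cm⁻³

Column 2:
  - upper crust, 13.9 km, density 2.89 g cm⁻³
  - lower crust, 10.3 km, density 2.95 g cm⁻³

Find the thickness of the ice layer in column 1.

Take the compensation level at the base of the deeper column (depth z_c below the surface of column 1) and equate Σ ρ_i t_i down to z_c; mantle fills any gap and the z_c terms cancel.
Column 1: x×0.926 + 13.1×2.67 + 15.5×2.93 + (z_c − 28.6 − x)×3.27
Column 2: 1.96×0 + 13.9×2.89 + 10.3×2.95 + (z_c − 1.96 − 24.2)×3.27
The z_c×3.27 term appears on both sides and cancels. Collect the known terms of each column as K = Σ(ρt)_known − 3.27 × (depth of known layers): K_1 = 80.392 − 3.27×28.6 = −13.13; K_2 = 70.556 − 3.27×(1.96 + 24.2) = −14.9872.
Balance: K_1 − x×(3.27 − 0.926) = K_2, so x = (K_1 − K_2)/(3.27 − 0.926) = 1.8572/2.344 = 0.792 km.

0.792 km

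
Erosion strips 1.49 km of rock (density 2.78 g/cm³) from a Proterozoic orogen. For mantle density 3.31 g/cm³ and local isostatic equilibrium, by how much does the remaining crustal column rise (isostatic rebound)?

Unloading: uplift u = e ρ_c/ρ_m = 1.49 km × 2.78/3.31 = 1.25 km.

1.25 km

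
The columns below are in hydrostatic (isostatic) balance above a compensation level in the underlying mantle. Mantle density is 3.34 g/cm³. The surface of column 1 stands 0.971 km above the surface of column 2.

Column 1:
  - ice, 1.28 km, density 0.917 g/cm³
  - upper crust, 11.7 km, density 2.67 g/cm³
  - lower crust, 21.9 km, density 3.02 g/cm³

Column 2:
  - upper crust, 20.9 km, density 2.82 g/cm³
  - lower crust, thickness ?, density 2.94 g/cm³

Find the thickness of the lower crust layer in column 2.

Take the compensation level at the base of the deeper column (depth z_c below the surface of column 1) and equate Σ ρ_i t_i down to z_c; mantle fills any gap and the z_c terms cancel.
Column 1: 1.28×0.917 + 11.7×2.67 + 21.9×3.02 + (z_c − 34.88)×3.34
Column 2: 0.971×0 + 20.9×2.82 + x×2.94 + (z_c − 0.971 − 20.9 − x)×3.34
The z_c×3.34 term appears on both sides and cancels. Collect the known terms of each column as K = Σ(ρt)_known − 3.34 × (depth of known layers): K_1 = 98.55076 − 3.34×34.88 = −17.94844; K_2 = 58.938 − 3.34×(0.971 + 20.9) = −14.11114.
Balance: K_1 = K_2 − x×(3.34 − 2.94), so x = (K_2 − K_1)/(3.34 − 2.94) = 3.8373/0.4 = 9.59 km.

9.59 km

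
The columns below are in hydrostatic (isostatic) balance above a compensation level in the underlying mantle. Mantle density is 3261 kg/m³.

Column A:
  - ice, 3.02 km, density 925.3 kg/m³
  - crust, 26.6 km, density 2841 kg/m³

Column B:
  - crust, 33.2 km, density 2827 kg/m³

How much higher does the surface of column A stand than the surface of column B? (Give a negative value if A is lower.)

1.17 km

For any compensation level in the mantle, the mantle terms cancel and isostasy reduces to e = (Σt_A − Σt_B) − (Σ(ρt)_A − Σ(ρt)_B) / ρ_m.
Σt_A = 29.62 km; Σt_B = 33.2 km; Σ(ρt)_A = 78365.006; Σ(ρt)_B = 93856.4 (in km·kg/m³).
e = (29.62 − 33.2) − (78365.006 − 93856.4) / 3261 = 1.17 km.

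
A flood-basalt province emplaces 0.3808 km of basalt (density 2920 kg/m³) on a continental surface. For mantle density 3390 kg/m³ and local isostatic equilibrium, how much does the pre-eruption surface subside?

0.328 km

Subaerial loading: s = t ρ_load / ρ_m.
s = 0.3808 km × 2920/3390 = 0.328 km.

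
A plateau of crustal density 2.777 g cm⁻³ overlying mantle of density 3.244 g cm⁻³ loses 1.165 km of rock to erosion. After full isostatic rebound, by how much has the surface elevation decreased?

0.168 km

Rebound u = e ρ_c/ρ_m = 1.165 km × 2.777/3.244 = 0.9973 km.
Net surface drop = e − u = 1.165 km − 0.9973 km = e (ρ_m − ρ_c)/ρ_m = 0.168 km.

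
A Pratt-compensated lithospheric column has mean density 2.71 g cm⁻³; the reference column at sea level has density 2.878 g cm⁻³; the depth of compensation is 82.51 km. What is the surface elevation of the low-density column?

ρ_ref D = ρ (D + h) → h = D (ρ_ref − ρ)/ρ.
h = 82.51 km × (2.878 − 2.71)/2.71 = 5.12 km.

5.12 km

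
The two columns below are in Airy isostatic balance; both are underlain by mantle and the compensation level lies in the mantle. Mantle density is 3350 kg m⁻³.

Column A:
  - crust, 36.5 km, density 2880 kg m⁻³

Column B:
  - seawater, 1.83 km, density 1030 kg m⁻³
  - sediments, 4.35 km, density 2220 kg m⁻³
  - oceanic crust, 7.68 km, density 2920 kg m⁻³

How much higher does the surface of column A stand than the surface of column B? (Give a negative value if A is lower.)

1.4 km

For any compensation level in the mantle, the mantle terms cancel and isostasy reduces to e = (Σt_A − Σt_B) − (Σ(ρt)_A − Σ(ρt)_B) / ρ_m.
Σt_A = 36.5 km; Σt_B = 13.86 km; Σ(ρt)_A = 105120; Σ(ρt)_B = 33967.5 (in km·kg m⁻³).
e = (36.5 − 13.86) − (105120 − 33967.5) / 3350 = 1.4 km.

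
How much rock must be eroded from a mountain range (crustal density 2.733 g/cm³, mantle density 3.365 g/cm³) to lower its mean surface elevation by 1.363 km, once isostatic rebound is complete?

Net drop Δ = e − u = e − e ρ_c/ρ_m = e (ρ_m − ρ_c)/ρ_m.
e = Δ ρ_m/(ρ_m − ρ_c) = 1.363 km × 3.365/0.632 = 7.26 km.

7.26 km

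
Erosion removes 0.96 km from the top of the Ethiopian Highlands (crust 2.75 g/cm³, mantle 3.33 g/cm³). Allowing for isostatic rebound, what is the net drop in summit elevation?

0.167 km

Rebound u = e ρ_c/ρ_m = 0.96 km × 2.75/3.33 = 0.7928 km.
Net surface drop = e − u = 0.96 km − 0.7928 km = e (ρ_m − ρ_c)/ρ_m = 0.167 km.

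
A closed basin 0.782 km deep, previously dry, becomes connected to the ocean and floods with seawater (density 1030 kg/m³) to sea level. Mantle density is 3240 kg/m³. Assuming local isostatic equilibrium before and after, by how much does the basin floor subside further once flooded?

0.364 km

After flooding the water column is d + s deep. Its weight must equal the weight of mantle displaced by the extra subsidence s: (d + s) ρ_w = s ρ_m.
s = d ρ_w / (ρ_m − ρ_w) = 0.782 km × 1030/(3240 − 1030) = 0.364 km.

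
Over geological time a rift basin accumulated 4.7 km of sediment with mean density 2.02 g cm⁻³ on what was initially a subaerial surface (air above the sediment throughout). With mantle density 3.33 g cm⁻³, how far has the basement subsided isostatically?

2.85 km

Subaerial load: s = t ρ_sed / ρ_m = 4.7 km × 2.02/3.33 = 2.85 km.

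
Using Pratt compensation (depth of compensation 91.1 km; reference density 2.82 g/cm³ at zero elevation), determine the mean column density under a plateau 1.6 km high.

2.77 g/cm³

Pratt balance: ρ_ref D = ρ (D + h).
ρ = ρ_ref D/(D + h) = 2.82 × 91.1 km/(91.1 km + 1.6 km) = 2.77 g/cm³.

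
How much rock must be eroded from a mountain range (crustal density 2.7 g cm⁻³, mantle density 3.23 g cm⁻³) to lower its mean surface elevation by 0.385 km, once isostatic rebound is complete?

Net drop Δ = e − u = e − e ρ_c/ρ_m = e (ρ_m − ρ_c)/ρ_m.
e = Δ ρ_m/(ρ_m − ρ_c) = 0.385 km × 3.23/0.53 = 2.35 km.

2.35 km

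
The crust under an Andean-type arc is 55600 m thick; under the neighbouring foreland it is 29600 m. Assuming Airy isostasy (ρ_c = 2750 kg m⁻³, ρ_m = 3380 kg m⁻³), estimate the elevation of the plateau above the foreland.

4850 m

Excess crust Δ = 55600 m − 29600 m = 26000 m, split between elevation h and root r with h + r = Δ.
Airy balance ρ_c h = (ρ_m − ρ_c) r gives r = h ρ_c/(ρ_m − ρ_c), so h (1 + ρ_c/(ρ_m − ρ_c)) = Δ, i.e. h = Δ (ρ_m − ρ_c)/ρ_m.
h = 26000 m × 630/3380 = 4850 m.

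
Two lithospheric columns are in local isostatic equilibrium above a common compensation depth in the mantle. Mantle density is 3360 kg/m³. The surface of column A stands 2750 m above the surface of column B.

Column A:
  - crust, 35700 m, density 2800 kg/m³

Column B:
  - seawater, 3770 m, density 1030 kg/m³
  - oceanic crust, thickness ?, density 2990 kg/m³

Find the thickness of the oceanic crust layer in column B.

5320 m

Take the compensation level at the base of the deeper column (depth z_c below the surface of column A) and equate Σ ρ_i t_i down to z_c; mantle fills any gap and the z_c terms cancel.
Column A: 35700×2800 + (z_c − 35700)×3360
Column B: 2750×0 + 3770×1030 + x×2990 + (z_c − 2750 − 3770 − x)×3360
The z_c×3360 term appears on both sides and cancels. Collect the known terms of each column as K = Σ(ρt)_known − 3360 × (depth of known layers): K_A = 99960000 − 3360×35700 = −19992000; K_B = 3883100 − 3360×(2750 + 3770) = −18024100.
Balance: K_A = K_B − x×(3360 − 2990), so x = (K_B − K_A)/(3360 − 2990) = 1967900/370 = 5320 m.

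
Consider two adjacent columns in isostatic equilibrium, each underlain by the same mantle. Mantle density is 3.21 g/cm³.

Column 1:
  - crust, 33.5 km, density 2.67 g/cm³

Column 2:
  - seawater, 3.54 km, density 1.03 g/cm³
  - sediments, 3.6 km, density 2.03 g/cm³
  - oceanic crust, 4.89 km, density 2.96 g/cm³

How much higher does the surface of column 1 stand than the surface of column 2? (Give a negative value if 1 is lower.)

For any compensation level in the mantle, the mantle terms cancel and isostasy reduces to e = (Σt_1 − Σt_2) − (Σ(ρt)_1 − Σ(ρt)_2) / ρ_m.
Σt_1 = 33.5 km; Σt_2 = 12.03 km; Σ(ρt)_1 = 89.445; Σ(ρt)_2 = 25.4286 (in km·g/cm³).
e = (33.5 − 12.03) − (89.445 − 25.4286) / 3.21 = 1.53 km.

1.53 km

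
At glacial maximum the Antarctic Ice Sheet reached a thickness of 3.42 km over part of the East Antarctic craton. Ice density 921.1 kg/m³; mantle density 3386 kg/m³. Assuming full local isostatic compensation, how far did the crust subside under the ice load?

For local isostatic compensation: the ice load ρ_ice t is balanced by mantle displaced below, ρ_m s.
s = t ρ_ice / ρ_m = 3.42 km × 921.1/3386 = 0.93 km.

0.93 km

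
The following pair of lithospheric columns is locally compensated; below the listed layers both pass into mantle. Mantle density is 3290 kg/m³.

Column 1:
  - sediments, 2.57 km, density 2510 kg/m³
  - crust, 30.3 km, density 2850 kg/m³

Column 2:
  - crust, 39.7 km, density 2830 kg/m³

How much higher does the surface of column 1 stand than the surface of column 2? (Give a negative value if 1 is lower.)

For any compensation level in the mantle, the mantle terms cancel and isostasy reduces to e = (Σt_1 − Σt_2) − (Σ(ρt)_1 − Σ(ρt)_2) / ρ_m.
Σt_1 = 32.87 km; Σt_2 = 39.7 km; Σ(ρt)_1 = 92805.7; Σ(ρt)_2 = 112351 (in km·kg/m³).
e = (32.87 − 39.7) − (92805.7 − 112351) / 3290 = −0.889 km.

−0.889 km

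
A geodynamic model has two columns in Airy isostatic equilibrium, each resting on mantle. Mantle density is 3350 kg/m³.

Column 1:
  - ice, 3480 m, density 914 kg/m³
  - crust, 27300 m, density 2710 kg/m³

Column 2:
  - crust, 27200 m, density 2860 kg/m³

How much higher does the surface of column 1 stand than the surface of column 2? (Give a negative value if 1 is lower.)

For any compensation level in the mantle, the mantle terms cancel and isostasy reduces to e = (Σt_1 − Σt_2) − (Σ(ρt)_1 − Σ(ρt)_2) / ρ_m.
Σt_1 = 30780 m; Σt_2 = 27200 m; Σ(ρt)_1 = 77163720; Σ(ρt)_2 = 77792000 (in m·kg/m³).
e = (30780 − 27200) − (77163720 − 77792000) / 3350 = 3770 m.

3770 m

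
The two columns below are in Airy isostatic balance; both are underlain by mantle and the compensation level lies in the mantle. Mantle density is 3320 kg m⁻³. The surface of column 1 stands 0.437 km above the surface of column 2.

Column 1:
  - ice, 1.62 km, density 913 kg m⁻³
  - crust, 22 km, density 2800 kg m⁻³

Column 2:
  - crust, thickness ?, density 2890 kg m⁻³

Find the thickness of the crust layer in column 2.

Take the compensation level at the base of the deeper column (depth z_c below the surface of column 1) and equate Σ ρ_i t_i down to z_c; mantle fills any gap and the z_c terms cancel.
Column 1: 1.62×913 + 22×2800 + (z_c − 23.62)×3320
Column 2: 0.437×0 + x×2890 + (z_c − 0.437 − 0 − x)×3320
The z_c×3320 term appears on both sides and cancels. Collect the known terms of each column as K = Σ(ρt)_known − 3320 × (depth of known layers): K_1 = 63079.06 − 3320×23.62 = −15339.34; K_2 = 0 − 3320×(0.437 + 0) = −1450.84.
Balance: K_1 = K_2 − x×(3320 − 2890), so x = (K_2 − K_1)/(3320 − 2890) = 13888.5/430 = 32.3 km.

32.3 km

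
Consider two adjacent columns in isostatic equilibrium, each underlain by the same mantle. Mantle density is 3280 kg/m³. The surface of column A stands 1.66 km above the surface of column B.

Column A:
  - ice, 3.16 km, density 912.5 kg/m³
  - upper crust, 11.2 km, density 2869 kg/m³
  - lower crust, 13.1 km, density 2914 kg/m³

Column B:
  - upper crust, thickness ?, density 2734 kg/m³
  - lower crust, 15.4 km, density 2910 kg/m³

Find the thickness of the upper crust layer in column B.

Take the compensation level at the base of the deeper column (depth z_c below the surface of column A) and equate Σ ρ_i t_i down to z_c; mantle fills any gap and the z_c terms cancel.
Column A: 3.16×912.5 + 11.2×2869 + 13.1×2914 + (z_c − 27.46)×3280
Column B: 1.66×0 + x×2734 + 15.4×2910 + (z_c − 1.66 − 15.4 − x)×3280
The z_c×3280 term appears on both sides and cancels. Collect the known terms of each column as K = Σ(ρt)_known − 3280 × (depth of known layers): K_A = 73189.7 − 3280×27.46 = −16879.1; K_B = 44814 − 3280×(1.66 + 15.4) = −11142.8.
Balance: K_A = K_B − x×(3280 − 2734), so x = (K_B − K_A)/(3280 − 2734) = 5736.3/546 = 10.5 km.

10.5 km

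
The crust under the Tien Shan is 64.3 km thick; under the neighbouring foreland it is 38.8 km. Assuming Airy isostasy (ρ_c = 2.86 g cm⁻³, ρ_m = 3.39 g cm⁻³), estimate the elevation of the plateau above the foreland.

3.99 km

Excess crust Δ = 64.3 km − 38.8 km = 25.5 km, split between elevation h and root r with h + r = Δ.
Airy balance ρ_c h = (ρ_m − ρ_c) r gives r = h ρ_c/(ρ_m − ρ_c), so h (1 + ρ_c/(ρ_m − ρ_c)) = Δ, i.e. h = Δ (ρ_m − ρ_c)/ρ_m.
h = 25.5 km × 0.53/3.39 = 3.99 km.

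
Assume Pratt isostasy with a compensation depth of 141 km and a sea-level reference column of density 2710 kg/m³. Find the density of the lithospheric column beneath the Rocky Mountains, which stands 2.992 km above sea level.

2650 kg/m³

Pratt balance: ρ_ref D = ρ (D + h).
ρ = ρ_ref D/(D + h) = 2710 × 141 km/(141 km + 2.992 km) = 2650 kg/m³.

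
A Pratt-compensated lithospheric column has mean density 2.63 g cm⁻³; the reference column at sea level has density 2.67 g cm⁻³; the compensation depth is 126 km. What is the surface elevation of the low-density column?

1.92 km

ρ_ref D = ρ (D + h) → h = D (ρ_ref − ρ)/ρ.
h = 126 km × (2.67 − 2.63)/2.63 = 1.92 km.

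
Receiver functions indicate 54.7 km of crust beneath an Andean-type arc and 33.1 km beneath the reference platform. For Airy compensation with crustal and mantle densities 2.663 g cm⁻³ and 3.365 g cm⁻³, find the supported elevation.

4.51 km

Excess crust Δ = 54.7 km − 33.1 km = 21.6 km, split between elevation h and root r with h + r = Δ.
Airy balance ρ_c h = (ρ_m − ρ_c) r gives r = h ρ_c/(ρ_m − ρ_c), so h (1 + ρ_c/(ρ_m − ρ_c)) = Δ, i.e. h = Δ (ρ_m − ρ_c)/ρ_m.
h = 21.6 km × 0.702/3.365 = 4.51 km.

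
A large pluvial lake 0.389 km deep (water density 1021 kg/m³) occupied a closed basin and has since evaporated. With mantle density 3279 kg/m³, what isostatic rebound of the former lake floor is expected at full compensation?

u = d ρ_w/ρ_m = 0.389 km × 1021/3279 = 0.121 km.

0.121 km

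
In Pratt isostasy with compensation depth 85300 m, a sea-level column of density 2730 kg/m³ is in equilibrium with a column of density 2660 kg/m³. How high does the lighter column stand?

2240 m

ρ_ref D = ρ (D + h) → h = D (ρ_ref − ρ)/ρ.
h = 85300 m × (2730 − 2660)/2660 = 2240 m.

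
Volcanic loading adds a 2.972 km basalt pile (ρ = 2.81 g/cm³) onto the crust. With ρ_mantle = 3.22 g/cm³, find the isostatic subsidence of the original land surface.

2.59 km

Subaerial loading: s = t ρ_load / ρ_m.
s = 2.972 km × 2.81/3.22 = 2.59 km.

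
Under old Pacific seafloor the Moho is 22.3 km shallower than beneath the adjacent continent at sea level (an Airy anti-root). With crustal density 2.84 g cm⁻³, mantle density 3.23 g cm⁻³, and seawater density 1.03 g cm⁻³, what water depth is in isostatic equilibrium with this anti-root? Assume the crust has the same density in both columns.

Replacing a thickness d of crust by seawater at the top must be balanced by replacing crust with mantle at the base: d (ρ_c − ρ_w) = a (ρ_m − ρ_c).
d = a (ρ_m − ρ_c)/(ρ_c − ρ_w) = 22.3 km × 0.39/1.81 = 4.8 km.

4.8 km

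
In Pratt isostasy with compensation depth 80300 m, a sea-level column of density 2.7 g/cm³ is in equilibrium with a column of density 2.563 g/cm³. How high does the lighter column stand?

ρ_ref D = ρ (D + h) → h = D (ρ_ref − ρ)/ρ.
h = 80300 m × (2.7 − 2.563)/2.563 = 4290 m.

4290 m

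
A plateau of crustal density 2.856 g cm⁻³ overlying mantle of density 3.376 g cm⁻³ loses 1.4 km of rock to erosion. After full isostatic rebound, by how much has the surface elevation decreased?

0.216 km

Rebound u = e ρ_c/ρ_m = 1.4 km × 2.856/3.376 = 1.184 km.
Net surface drop = e − u = 1.4 km − 1.184 km = e (ρ_m − ρ_c)/ρ_m = 0.216 km.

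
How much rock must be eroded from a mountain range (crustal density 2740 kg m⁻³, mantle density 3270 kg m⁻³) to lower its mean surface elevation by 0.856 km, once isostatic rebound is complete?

Net drop Δ = e − u = e − e ρ_c/ρ_m = e (ρ_m − ρ_c)/ρ_m.
e = Δ ρ_m/(ρ_m − ρ_c) = 0.856 km × 3270/530 = 5.28 km.

5.28 km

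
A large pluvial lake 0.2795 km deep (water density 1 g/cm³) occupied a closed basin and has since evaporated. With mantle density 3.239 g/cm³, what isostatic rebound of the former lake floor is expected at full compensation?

0.0863 km

u = d ρ_w/ρ_m = 0.2795 km × 1/3.239 = 0.0863 km.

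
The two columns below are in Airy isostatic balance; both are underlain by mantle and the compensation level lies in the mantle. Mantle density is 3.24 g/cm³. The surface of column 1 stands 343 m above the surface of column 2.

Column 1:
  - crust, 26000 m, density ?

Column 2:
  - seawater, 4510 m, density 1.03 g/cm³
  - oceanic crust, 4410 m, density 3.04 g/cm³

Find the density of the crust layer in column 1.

2.78 g/cm³

Take the compensation level at the base of the deeper column (depth z_c below the surface of column 1) and equate Σ ρ_i t_i down to z_c; mantle fills any gap and the z_c terms cancel.
Column 1: 26000×ρ + (z_c − 26000)×3.24
Column 2: 343×0 + 4510×1.03 + 4410×3.04 + (z_c − 343 − 8920)×3.24
The z_c×3.24 term appears on both sides and cancels. Collect the known terms of each column as K = Σ(ρt)_known − 3.24 × (depth of known layers): K_1 = 0 − 3.24×26000 = −84240; K_2 = 18051.7 − 3.24×(343 + 8920) = −11960.42.
Balance: K_1 + 26000×ρ = K_2, so ρ = (K_2 − K_1)/26000 = 72279.6/26000 = 2.78 g/cm³.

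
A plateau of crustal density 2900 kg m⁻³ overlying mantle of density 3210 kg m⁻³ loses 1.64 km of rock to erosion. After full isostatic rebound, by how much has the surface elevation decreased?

Rebound u = e ρ_c/ρ_m = 1.64 km × 2900/3210 = 1.482 km.
Net surface drop = e − u = 1.64 km − 1.482 km = e (ρ_m − ρ_c)/ρ_m = 0.158 km.

0.158 km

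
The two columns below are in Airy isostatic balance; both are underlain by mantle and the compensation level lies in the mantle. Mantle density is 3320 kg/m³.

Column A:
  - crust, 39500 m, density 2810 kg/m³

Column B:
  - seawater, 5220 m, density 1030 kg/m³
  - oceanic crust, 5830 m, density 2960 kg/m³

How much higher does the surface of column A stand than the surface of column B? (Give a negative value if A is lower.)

1840 m

For any compensation level in the mantle, the mantle terms cancel and isostasy reduces to e = (Σt_A − Σt_B) − (Σ(ρt)_A − Σ(ρt)_B) / ρ_m.
Σt_A = 39500 m; Σt_B = 11050 m; Σ(ρt)_A = 110995000; Σ(ρt)_B = 22633400 (in m·kg/m³).
e = (39500 − 11050) − (110995000 − 22633400) / 3320 = 1840 m.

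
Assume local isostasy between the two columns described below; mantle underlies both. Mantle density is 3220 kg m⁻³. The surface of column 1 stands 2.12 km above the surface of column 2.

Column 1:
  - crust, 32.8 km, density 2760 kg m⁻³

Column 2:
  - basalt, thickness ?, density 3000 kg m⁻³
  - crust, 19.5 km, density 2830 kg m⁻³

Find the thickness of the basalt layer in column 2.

2.98 km

Take the compensation level at the base of the deeper column (depth z_c below the surface of column 1) and equate Σ ρ_i t_i down to z_c; mantle fills any gap and the z_c terms cancel.
Column 1: 32.8×2760 + (z_c − 32.8)×3220
Column 2: 2.12×0 + x×3000 + 19.5×2830 + (z_c − 2.12 − 19.5 − x)×3220
The z_c×3220 term appears on both sides and cancels. Collect the known terms of each column as K = Σ(ρt)_known − 3220 × (depth of known layers): K_1 = 90528 − 3220×32.8 = −15088; K_2 = 55185 − 3220×(2.12 + 19.5) = −14431.4.
Balance: K_1 = K_2 − x×(3220 − 3000), so x = (K_2 − K_1)/(3220 − 3000) = 656.6/220 = 2.98 km.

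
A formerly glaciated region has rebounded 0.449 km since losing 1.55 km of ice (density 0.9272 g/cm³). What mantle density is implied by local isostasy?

3.2 g/cm³

ρ_m = ρ_ice t / u = 0.9272 × 1.55 km/0.449 km = 3.2 g/cm³.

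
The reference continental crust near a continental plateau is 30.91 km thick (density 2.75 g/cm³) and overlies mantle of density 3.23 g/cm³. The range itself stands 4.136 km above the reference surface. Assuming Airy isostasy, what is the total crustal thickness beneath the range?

Root depth r = h ρ_c / (ρ_m − ρ_c) = 4.136 km × 2.75 / 0.48 = 23.7 km.
Total thickness = T + h + r = 30.91 km + 4.136 km + 23.7 km = 58.7 km.

58.7 km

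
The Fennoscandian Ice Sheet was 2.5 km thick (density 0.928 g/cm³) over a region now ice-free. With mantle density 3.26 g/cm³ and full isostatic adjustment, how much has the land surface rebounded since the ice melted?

0.712 km

Removing the load lets mantle flow back in; uplift u satisfies ρ_ice t = ρ_m u.
u = t ρ_ice/ρ_m = 2.5 km × 0.928/3.26 = 0.712 km.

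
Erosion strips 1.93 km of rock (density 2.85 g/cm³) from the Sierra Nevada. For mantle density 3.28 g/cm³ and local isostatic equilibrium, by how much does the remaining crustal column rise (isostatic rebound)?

Unloading: uplift u = e ρ_c/ρ_m = 1.93 km × 2.85/3.28 = 1.68 km.

1.68 km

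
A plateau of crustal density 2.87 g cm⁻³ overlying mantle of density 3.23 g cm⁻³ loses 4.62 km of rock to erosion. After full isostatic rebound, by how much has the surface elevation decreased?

0.515 km

Rebound u = e ρ_c/ρ_m = 4.62 km × 2.87/3.23 = 4.105 km.
Net surface drop = e − u = 4.62 km − 4.105 km = e (ρ_m − ρ_c)/ρ_m = 0.515 km.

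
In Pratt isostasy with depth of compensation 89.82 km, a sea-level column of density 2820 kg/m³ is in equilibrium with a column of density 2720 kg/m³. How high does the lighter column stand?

3.3 km

ρ_ref D = ρ (D + h) → h = D (ρ_ref − ρ)/ρ.
h = 89.82 km × (2820 − 2720)/2720 = 3.3 km.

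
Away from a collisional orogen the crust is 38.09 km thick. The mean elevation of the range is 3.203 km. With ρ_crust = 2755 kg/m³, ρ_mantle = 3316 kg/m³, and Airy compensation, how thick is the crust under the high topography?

Root depth r = h ρ_c / (ρ_m − ρ_c) = 3.203 km × 2755 / 561 = 15.73 km.
Total thickness = T + h + r = 38.09 km + 3.203 km + 15.73 km = 57 km.

57 km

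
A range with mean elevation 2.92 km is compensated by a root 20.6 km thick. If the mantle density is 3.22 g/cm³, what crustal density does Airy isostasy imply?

ρ_c h = (ρ_m − ρ_c) r → ρ_c (h + r) = ρ_m r → ρ_c = ρ_m r / (h + r).
ρ_c = 3.22 × 20.6 km / (2.92 km + 20.6 km) = 2.82 g/cm³.

2.82 g/cm³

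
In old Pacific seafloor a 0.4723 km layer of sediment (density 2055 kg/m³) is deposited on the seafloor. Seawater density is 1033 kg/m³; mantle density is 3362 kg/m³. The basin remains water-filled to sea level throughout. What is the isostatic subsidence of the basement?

Submarine loading: the sediment displaces seawater, and the subsidence is in turn flooded, so s (ρ_m − ρ_w) = t (ρ_sed − ρ_w).
s = 0.4723 km × (2055 − 1033) / (3362 − 1033) = 0.207 km.

0.207 km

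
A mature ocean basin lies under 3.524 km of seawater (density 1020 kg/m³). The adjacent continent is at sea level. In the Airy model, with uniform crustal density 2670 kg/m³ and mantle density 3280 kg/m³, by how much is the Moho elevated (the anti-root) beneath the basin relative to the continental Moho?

Isostatic balance requires: replacing crust with seawater at the top is compensated by replacing crust with mantle at the base: d (ρ_c − ρ_w) = a (ρ_m − ρ_c).
a = d (ρ_c − ρ_w)/(ρ_m − ρ_c) = 3.524 km × 1650/610 = 9.53 km.

9.53 km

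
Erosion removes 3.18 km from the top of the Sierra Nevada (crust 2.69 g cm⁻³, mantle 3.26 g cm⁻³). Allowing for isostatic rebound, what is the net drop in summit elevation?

Rebound u = e ρ_c/ρ_m = 3.18 km × 2.69/3.26 = 2.624 km.
Net surface drop = e − u = 3.18 km − 2.624 km = e (ρ_m − ρ_c)/ρ_m = 0.556 km.

0.556 km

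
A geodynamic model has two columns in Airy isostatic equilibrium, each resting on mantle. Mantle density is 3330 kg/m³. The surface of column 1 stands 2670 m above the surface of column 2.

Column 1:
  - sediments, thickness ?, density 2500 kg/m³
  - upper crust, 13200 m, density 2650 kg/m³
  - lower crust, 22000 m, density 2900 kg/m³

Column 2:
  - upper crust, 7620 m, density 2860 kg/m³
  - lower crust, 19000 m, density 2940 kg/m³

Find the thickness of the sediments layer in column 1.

1740 m

Take the compensation level at the base of the deeper column (depth z_c below the surface of column 1) and equate Σ ρ_i t_i down to z_c; mantle fills any gap and the z_c terms cancel.
Column 1: x×2500 + 13200×2650 + 22000×2900 + (z_c − 35200 − x)×3330
Column 2: 2670×0 + 7620×2860 + 19000×2940 + (z_c − 2670 − 26620)×3330
The z_c×3330 term appears on both sides and cancels. Collect the known terms of each column as K = Σ(ρt)_known − 3330 × (depth of known layers): K_1 = 98780000 − 3330×35200 = −18436000; K_2 = 77653200 − 3330×(2670 + 26620) = −19882500.
Balance: K_1 − x×(3330 − 2500) = K_2, so x = (K_1 − K_2)/(3330 − 2500) = 1446500/830 = 1740 m.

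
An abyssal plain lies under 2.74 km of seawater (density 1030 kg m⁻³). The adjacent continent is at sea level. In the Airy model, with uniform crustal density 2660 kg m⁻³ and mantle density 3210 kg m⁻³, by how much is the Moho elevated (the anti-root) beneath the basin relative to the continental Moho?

In Airy isostatic equilibrium: replacing crust with seawater at the top is compensated by replacing crust with mantle at the base: d (ρ_c − ρ_w) = a (ρ_m − ρ_c).
a = d (ρ_c − ρ_w)/(ρ_m − ρ_c) = 2.74 km × 1630/550 = 8.12 km.

8.12 km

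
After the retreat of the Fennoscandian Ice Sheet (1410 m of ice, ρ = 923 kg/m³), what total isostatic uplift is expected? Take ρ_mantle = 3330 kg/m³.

Removing the load lets mantle flow back in; uplift u satisfies ρ_ice t = ρ_m u.
u = t ρ_ice/ρ_m = 1410 m × 923/3330 = 391 m.

391 m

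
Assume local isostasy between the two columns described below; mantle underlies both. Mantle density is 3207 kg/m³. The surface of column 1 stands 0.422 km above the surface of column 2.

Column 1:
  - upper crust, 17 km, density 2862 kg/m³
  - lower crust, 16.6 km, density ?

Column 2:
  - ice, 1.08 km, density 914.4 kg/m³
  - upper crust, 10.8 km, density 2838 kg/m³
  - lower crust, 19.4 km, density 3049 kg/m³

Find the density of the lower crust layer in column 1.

2900 kg/m³

Take the compensation level at the base of the deeper column (depth z_c below the surface of column 1) and equate Σ ρ_i t_i down to z_c; mantle fills any gap and the z_c terms cancel.
Column 1: 17×2862 + 16.6×ρ + (z_c − 33.6)×3207
Column 2: 0.422×0 + 1.08×914.4 + 10.8×2838 + 19.4×3049 + (z_c − 0.422 − 31.28)×3207
The z_c×3207 term appears on both sides and cancels. Collect the known terms of each column as K = Σ(ρt)_known − 3207 × (depth of known layers): K_1 = 48654 − 3207×33.6 = −59101.2; K_2 = 90788.552 − 3207×(0.422 + 31.28) = −10879.762.
Balance: K_1 + 16.6×ρ = K_2, so ρ = (K_2 − K_1)/16.6 = 48221.4/16.6 = 2900 kg/m³.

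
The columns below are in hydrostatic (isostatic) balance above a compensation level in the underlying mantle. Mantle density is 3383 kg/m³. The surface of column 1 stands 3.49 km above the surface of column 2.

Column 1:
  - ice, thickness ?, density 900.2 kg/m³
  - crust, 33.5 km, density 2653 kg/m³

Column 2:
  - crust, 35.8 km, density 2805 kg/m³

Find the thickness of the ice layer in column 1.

3.24 km

Take the compensation level at the base of the deeper column (depth z_c below the surface of column 1) and equate Σ ρ_i t_i down to z_c; mantle fills any gap and the z_c terms cancel.
Column 1: x×900.2 + 33.5×2653 + (z_c − 33.5 − x)×3383
Column 2: 3.49×0 + 35.8×2805 + (z_c − 3.49 − 35.8)×3383
The z_c×3383 term appears on both sides and cancels. Collect the known terms of each column as K = Σ(ρt)_known − 3383 × (depth of known layers): K_1 = 88875.5 − 3383×33.5 = −24455; K_2 = 100419 − 3383×(3.49 + 35.8) = −32499.07.
Balance: K_1 − x×(3383 − 900.2) = K_2, so x = (K_1 − K_2)/(3383 − 900.2) = 8044.07/2482.8 = 3.24 km.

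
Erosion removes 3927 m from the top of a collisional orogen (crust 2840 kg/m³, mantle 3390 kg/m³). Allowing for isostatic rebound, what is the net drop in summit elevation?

637 m

Rebound u = e ρ_c/ρ_m = 3927 m × 2840/3390 = 3290 m.
Net surface drop = e − u = 3927 m − 3290 m = e (ρ_m − ρ_c)/ρ_m = 637 m.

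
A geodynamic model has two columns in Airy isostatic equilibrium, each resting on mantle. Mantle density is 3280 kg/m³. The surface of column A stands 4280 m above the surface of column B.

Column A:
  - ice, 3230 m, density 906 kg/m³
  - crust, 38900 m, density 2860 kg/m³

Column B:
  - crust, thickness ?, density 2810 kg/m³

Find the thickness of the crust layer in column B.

Take the compensation level at the base of the deeper column (depth z_c below the surface of column A) and equate Σ ρ_i t_i down to z_c; mantle fills any gap and the z_c terms cancel.
Column A: 3230×906 + 38900×2860 + (z_c − 42130)×3280
Column B: 4280×0 + x×2810 + (z_c − 4280 − 0 − x)×3280
The z_c×3280 term appears on both sides and cancels. Collect the known terms of each column as K = Σ(ρt)_known − 3280 × (depth of known layers): K_A = 114180380 − 3280×42130 = −24006020; K_B = 0 − 3280×(4280 + 0) = −14038400.
Balance: K_A = K_B − x×(3280 − 2810), so x = (K_B − K_A)/(3280 − 2810) = 9967620/470 = 21200 m.

21200 m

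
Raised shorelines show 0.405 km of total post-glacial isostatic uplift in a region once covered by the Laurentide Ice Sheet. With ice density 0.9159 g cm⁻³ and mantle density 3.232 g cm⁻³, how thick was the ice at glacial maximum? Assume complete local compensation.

u = t ρ_ice/ρ_m → t = u ρ_m/ρ_ice = 0.405 km × 3.232/0.9159 = 1.43 km.

1.43 km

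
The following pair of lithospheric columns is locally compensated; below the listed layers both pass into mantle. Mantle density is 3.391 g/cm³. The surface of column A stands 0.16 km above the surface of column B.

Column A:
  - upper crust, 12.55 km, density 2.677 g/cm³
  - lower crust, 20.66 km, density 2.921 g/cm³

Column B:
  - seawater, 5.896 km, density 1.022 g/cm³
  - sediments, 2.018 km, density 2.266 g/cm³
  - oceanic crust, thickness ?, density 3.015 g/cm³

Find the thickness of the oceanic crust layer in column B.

Take the compensation level at the base of the deeper column (depth z_c below the surface of column A) and equate Σ ρ_i t_i down to z_c; mantle fills any gap and the z_c terms cancel.
Column A: 12.55×2.677 + 20.66×2.921 + (z_c − 33.21)×3.391
Column B: 0.16×0 + 5.896×1.022 + 2.018×2.266 + x×3.015 + (z_c − 0.16 − 7.914 − x)×3.391
The z_c×3.391 term appears on both sides and cancels. Collect the known terms of each column as K = Σ(ρt)_known − 3.391 × (depth of known layers): K_A = 93.94421 − 3.391×33.21 = −18.6709; K_B = 10.5985 − 3.391×(0.16 + 7.914) = −16.780434.
Balance: K_A = K_B − x×(3.391 − 3.015), so x = (K_B − K_A)/(3.391 − 3.015) = 1.89047/0.376 = 5.03 km.

5.03 km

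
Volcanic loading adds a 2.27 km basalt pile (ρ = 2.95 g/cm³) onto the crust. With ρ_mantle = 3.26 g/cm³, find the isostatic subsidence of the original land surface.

2.05 km

Subaerial loading: s = t ρ_load / ρ_m.
s = 2.27 km × 2.95/3.26 = 2.05 km.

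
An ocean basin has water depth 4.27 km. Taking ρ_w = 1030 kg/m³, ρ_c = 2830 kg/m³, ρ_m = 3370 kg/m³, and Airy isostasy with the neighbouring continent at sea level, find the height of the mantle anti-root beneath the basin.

14.2 km

Balancing pressure at the compensation depth: replacing crust with seawater at the top is compensated by replacing crust with mantle at the base: d (ρ_c − ρ_w) = a (ρ_m − ρ_c).
a = d (ρ_c − ρ_w)/(ρ_m − ρ_c) = 4.27 km × 1800/540 = 14.2 km.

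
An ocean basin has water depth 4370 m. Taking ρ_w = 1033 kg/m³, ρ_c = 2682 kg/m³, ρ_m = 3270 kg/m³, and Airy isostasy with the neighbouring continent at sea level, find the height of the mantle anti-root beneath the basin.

Equating mass per unit area of the two columns: replacing crust with seawater at the top is compensated by replacing crust with mantle at the base: d (ρ_c − ρ_w) = a (ρ_m − ρ_c).
a = d (ρ_c − ρ_w)/(ρ_m − ρ_c) = 4370 m × 1649/588 = 12300 m.

12300 m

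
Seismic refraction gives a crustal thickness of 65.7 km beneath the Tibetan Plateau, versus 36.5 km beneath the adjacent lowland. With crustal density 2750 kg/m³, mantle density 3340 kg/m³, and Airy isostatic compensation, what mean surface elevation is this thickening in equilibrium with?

Excess crust Δ = 65.7 km − 36.5 km = 29.2 km, split between elevation h and root r with h + r = Δ.
Airy balance ρ_c h = (ρ_m − ρ_c) r gives r = h ρ_c/(ρ_m − ρ_c), so h (1 + ρ_c/(ρ_m − ρ_c)) = Δ, i.e. h = Δ (ρ_m − ρ_c)/ρ_m.
h = 29.2 km × 590/3340 = 5.16 km.

5.16 km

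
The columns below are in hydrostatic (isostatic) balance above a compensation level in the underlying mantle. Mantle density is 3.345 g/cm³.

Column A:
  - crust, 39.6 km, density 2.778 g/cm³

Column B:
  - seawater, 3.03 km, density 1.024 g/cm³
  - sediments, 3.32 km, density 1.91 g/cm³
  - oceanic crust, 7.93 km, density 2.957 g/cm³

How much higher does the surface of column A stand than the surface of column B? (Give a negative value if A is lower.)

2.27 km

For any compensation level in the mantle, the mantle terms cancel and isostasy reduces to e = (Σt_A − Σt_B) − (Σ(ρt)_A − Σ(ρt)_B) / ρ_m.
Σt_A = 39.6 km; Σt_B = 14.28 km; Σ(ρt)_A = 110.0088; Σ(ρt)_B = 32.89293 (in km·g/cm³).
e = (39.6 − 14.28) − (110.0088 − 32.89293) / 3.345 = 2.27 km.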